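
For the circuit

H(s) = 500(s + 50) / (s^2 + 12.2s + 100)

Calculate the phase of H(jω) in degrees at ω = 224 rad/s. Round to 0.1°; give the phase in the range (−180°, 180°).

-99.5°

At s = jω = j224:
zero (s+50): 50 + j224 → |·| = √(50²+224²) = √52676 ≈ 229.51, ∠ = arctan(224/50) ≈ 77.42°
quadratic: (j224)² + 12.2·j224 + 100 = -50076 + j2732.8 → |·| ≈ 50151, ∠ ≈ 176.88°
∠H = 77.42° − 176.88° = -99.46°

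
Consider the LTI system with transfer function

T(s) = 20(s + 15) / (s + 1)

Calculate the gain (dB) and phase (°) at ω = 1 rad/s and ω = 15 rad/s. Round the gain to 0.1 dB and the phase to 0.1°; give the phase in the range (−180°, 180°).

ω = 1: 46.6 dB, -41.2°; ω = 15: 29.0 dB, -41.2°

At s = jω = j1:
zero (s+15): 15 + j1 → |·| = √(15²+1²) = √226 ≈ 15.033, ∠ = arctan(1/15) ≈ 3.81°
pole (s+1): 1 + j1 → |·| = √(1²+1²) = √2 ≈ 1.4142, ∠ = arctan(1/1) ≈ 45.00°
|T| = 20 · 15.033 / 1.4142 ≈ 212.6
Gain = 20 log₁₀(212.6) ≈ 46.55 dB
∠T = 3.81° − 45.00° = -41.19°

At s = jω = j15:
zero (s+15): 15 + j15 → |·| = √(15²+15²) = √450 ≈ 21.213, ∠ = arctan(15/15) ≈ 45.00°
pole (s+1): 1 + j15 → |·| = √(1²+15²) = √226 ≈ 15.033, ∠ = arctan(15/1) ≈ 86.19°
|T| = 20 · 21.213 / 15.033 ≈ 28.222
Gain = 20 log₁₀(28.222) ≈ 29.01 dB
∠T = 45.00° − 86.19° = -41.19°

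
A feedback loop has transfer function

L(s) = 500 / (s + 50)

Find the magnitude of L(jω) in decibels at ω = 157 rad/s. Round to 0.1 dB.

9.6 dB

Substitute s = j157:
Numerator: 500 = 500 + j0
Denominator: (j157) + 50 = 50 + j157
|N| = √(500² + 0²) ≈ 500, ∠N ≈ 0.00°
|D| = √(50² + 157²) ≈ 164.77, ∠D ≈ 72.33°
|L| = 500 / 164.77 ≈ 3.0345
Gain = 20 log₁₀(3.0345) ≈ 9.64 dB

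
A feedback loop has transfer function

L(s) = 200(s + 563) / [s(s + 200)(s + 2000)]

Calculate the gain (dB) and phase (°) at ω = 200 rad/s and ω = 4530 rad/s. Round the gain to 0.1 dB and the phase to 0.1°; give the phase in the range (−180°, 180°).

At s = jω = j200:
zero (s+563): 563 + j200 → |·| = √(563²+200²) = √356969 ≈ 597.47, ∠ = arctan(200/563) ≈ 19.56°
pole (s+200): 200 + j200 → |·| = √(200²+200²) = √80000 ≈ 282.84, ∠ = arctan(200/200) ≈ 45.00°
pole (s+2000): 2000 + j200 → |·| = √(2000²+200²) = √4040000 ≈ 2010, ∠ = arctan(200/2000) ≈ 5.71°
pole at origin: |s| = 200, ∠ = 90.00° (in denominator)
|L| = 200 · 597.47 / 1.137e+08 ≈ 0.001051
Gain = 20 log₁₀(0.001051) ≈ -59.57 dB
∠L = 19.56° − 140.71° = -121.15°

At s = jω = j4530:
zero (s+563): 563 + j4530 → |·| = √(563²+4530²) = √20837869 ≈ 4564.9, ∠ = arctan(4530/563) ≈ 82.92°
pole (s+200): 200 + j4530 → |·| = √(200²+4530²) = √20560900 ≈ 4534.4, ∠ = arctan(4530/200) ≈ 87.47°
pole (s+2000): 2000 + j4530 → |·| = √(2000²+4530²) = √24520900 ≈ 4951.9, ∠ = arctan(4530/2000) ≈ 66.18°
pole at origin: |s| = 4530, ∠ = 90.00° (in denominator)
|L| = 200 · 4564.9 / 1.0172e+11 ≈ 8.9754e-06
Gain = 20 log₁₀(8.9754e-06) ≈ -100.94 dB
∠L = 82.92° − 243.65° = -160.73°

ω = 200: -59.6 dB, -121.2°; ω = 4530: -100.9 dB, -160.7°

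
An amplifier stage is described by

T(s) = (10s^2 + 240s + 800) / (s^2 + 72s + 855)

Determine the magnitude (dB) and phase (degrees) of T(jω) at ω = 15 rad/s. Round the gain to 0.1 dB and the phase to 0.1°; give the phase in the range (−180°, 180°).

Substitute s = j15:
Numerator: 10(j15)^2 + 240(j15) + 800 = -1450 + j3600
Denominator: (j15)^2 + 72(j15) + 855 = 630 + j1080
|N| = √(1450² + 3600²) ≈ 3881, ∠N ≈ 111.94°
|D| = √(630² + 1080²) ≈ 1250.3, ∠D ≈ 59.74°
|T| = 3881 / 1250.3 ≈ 3.1041
Gain = 20 log₁₀(3.1041) ≈ 9.84 dB
∠T = 111.94° − 59.74° = 52.20°

9.8 dB, 52.2°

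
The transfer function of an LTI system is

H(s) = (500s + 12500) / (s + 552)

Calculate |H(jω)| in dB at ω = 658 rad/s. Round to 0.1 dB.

Substitute s = j658:
Numerator: 500(j658) + 12500 = 12500 + j329000
Denominator: (j658) + 552 = 552 + j658
|N| = √(12500² + 329000²) ≈ 3.2924e+05, ∠N ≈ 87.82°
|D| = √(552² + 658²) ≈ 858.88, ∠D ≈ 50.01°
|H| = 3.2924e+05 / 858.88 ≈ 383.34
Gain = 20 log₁₀(383.34) ≈ 51.67 dB

51.7 dB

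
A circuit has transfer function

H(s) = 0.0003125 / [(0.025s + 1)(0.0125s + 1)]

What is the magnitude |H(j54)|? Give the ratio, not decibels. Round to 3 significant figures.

At ω = 54 rad/s:
pole (1 + j54·0.025) = 1 + j1.35 → |·| ≈ 1.68, ∠ ≈ 53.47°
pole (1 + j54·0.0125) = 1 + j0.675 → |·| ≈ 1.2065, ∠ ≈ 34.02°
|H| = 0.0003125 · 1 / (1.68 · 1.2065) ≈ 0.00015417

0.000154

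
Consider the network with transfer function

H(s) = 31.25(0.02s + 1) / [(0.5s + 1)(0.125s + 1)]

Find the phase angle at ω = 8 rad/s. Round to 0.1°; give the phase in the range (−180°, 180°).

-111.9°

At ω = 8 rad/s:
zero (1 + j8·0.02) = 1 + j0.16 → |·| ≈ 1.0127, ∠ ≈ 9.09°
pole (1 + j8·0.5) = 1 + j4 → |·| ≈ 4.1231, ∠ ≈ 75.96°
pole (1 + j8·0.125) = 1 + j1 → |·| ≈ 1.4142, ∠ ≈ 45.00°
∠H = (9.09°) − (75.96° + 45.00°) = -111.87°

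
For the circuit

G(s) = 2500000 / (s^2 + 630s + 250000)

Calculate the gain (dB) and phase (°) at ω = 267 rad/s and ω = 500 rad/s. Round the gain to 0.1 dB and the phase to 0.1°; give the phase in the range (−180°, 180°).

ω = 267: 20.2 dB, -43.3°; ω = 500: 18.0 dB, -90.0°

At s = jω = j267:
quadratic: (j267)² + 630·j267 + 250000 = 178711 + j168210 → |·| ≈ 2.4542e+05, ∠ ≈ 43.27°
|G| = 2500000 / 2.4542e+05 ≈ 10.187
Gain = 20 log₁₀(10.187) ≈ 20.16 dB
∠G = 0.00° − 43.27° = -43.27°

At s = jω = j500:
quadratic: (j500)² + 630·j500 + 250000 = 0 + j315000 → |·| ≈ 3.15e+05, ∠ ≈ 90.00°
|G| = 2500000 / 3.15e+05 ≈ 7.9365
Gain = 20 log₁₀(7.9365) ≈ 17.99 dB
∠G = 0.00° − 90.00° = -90.00°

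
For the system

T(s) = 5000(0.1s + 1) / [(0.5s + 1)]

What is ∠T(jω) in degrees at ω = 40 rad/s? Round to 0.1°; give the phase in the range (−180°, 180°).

-11.2°

At ω = 40 rad/s:
zero (1 + j40·0.1) = 1 + j4 → |·| ≈ 4.1231, ∠ ≈ 75.96°
pole (1 + j40·0.5) = 1 + j20 → |·| ≈ 20.025, ∠ ≈ 87.14°
∠T = (75.96°) − (87.14°) = -11.18°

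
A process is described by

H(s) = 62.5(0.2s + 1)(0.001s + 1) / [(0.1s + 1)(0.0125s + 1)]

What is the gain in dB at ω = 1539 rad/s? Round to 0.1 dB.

21.5 dB

At ω = 1539 rad/s:
zero (1 + j1539·0.2) = 1 + j307.8 → |·| ≈ 307.8, ∠ ≈ 89.81°
zero (1 + j1539·0.001) = 1 + j1.539 → |·| ≈ 1.8354, ∠ ≈ 56.99°
pole (1 + j1539·0.1) = 1 + j153.9 → |·| ≈ 153.9, ∠ ≈ 89.63°
pole (1 + j1539·0.0125) = 1 + j19.2375 → |·| ≈ 19.263, ∠ ≈ 87.02°
|H| = 62.5 · 307.8 · 1.8354 / (153.9 · 19.263) ≈ 11.91
Gain = 20 log₁₀(11.91) ≈ 21.52 dB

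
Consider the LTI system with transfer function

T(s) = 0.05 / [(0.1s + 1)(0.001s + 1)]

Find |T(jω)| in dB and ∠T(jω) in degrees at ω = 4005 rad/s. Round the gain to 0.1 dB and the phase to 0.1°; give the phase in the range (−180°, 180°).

At ω = 4005 rad/s:
pole (1 + j4005·0.1) = 1 + j400.5 → |·| ≈ 400.5, ∠ ≈ 89.86°
pole (1 + j4005·0.001) = 1 + j4.005 → |·| ≈ 4.128, ∠ ≈ 75.98°
|T| = 0.05 · 1 / (400.5 · 4.128) ≈ 3.0243e-05
Gain = 20 log₁₀(3.0243e-05) ≈ -90.39 dB
∠T = (0°) − (89.86° + 75.98°) = -165.84°

-90.4 dB, -165.8°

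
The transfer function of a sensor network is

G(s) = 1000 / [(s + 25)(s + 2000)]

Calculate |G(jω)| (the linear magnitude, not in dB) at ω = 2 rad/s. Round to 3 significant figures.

0.0199

At s = jω = j2:
pole (s+25): 25 + j2 → |·| = √(25²+2²) = √629 ≈ 25.08, ∠ = arctan(2/25) ≈ 4.57°
pole (s+2000): 2000 + j2 → |·| = √(2000²+2²) = √4000004 ≈ 2000, ∠ = arctan(2/2000) ≈ 0.06°
|G| = 1000 / 50160 ≈ 0.019936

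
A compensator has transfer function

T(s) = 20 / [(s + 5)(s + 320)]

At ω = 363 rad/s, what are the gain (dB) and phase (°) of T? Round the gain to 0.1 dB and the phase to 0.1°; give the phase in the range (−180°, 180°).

-78.9 dB, -137.8°

At s = jω = j363:
pole (s+5): 5 + j363 → |·| = √(5²+363²) = √131794 ≈ 363.03, ∠ = arctan(363/5) ≈ 89.21°
pole (s+320): 320 + j363 → |·| = √(320²+363²) = √234169 ≈ 483.91, ∠ = arctan(363/320) ≈ 48.60°
|T| = 20 / 1.7567e+05 ≈ 0.00011385
Gain = 20 log₁₀(0.00011385) ≈ -78.87 dB
∠T = 0.00° − 137.81° = -137.81°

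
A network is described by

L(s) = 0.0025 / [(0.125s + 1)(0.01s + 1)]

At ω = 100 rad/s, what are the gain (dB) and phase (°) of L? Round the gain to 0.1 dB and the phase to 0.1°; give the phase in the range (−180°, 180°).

At ω = 100 rad/s:
pole (1 + j100·0.125) = 1 + j12.5 → |·| ≈ 12.54, ∠ ≈ 85.43°
pole (1 + j100·0.01) = 1 + j1 → |·| ≈ 1.4142, ∠ ≈ 45.00°
|L| = 0.0025 · 1 / (12.54 · 1.4142) ≈ 0.00014097
Gain = 20 log₁₀(0.00014097) ≈ -77.02 dB
∠L = (0°) − (85.43° + 45.00°) = -130.43°

-77.0 dB, -130.4°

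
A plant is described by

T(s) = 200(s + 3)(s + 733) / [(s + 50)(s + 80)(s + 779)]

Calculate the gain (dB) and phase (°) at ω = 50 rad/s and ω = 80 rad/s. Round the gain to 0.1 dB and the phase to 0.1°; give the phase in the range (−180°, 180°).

At s = jω = j50:
zero (s+3): 3 + j50 → |·| = √(3²+50²) = √2509 ≈ 50.09, ∠ = arctan(50/3) ≈ 86.57°
zero (s+733): 733 + j50 → |·| = √(733²+50²) = √539789 ≈ 734.7, ∠ = arctan(50/733) ≈ 3.90°
pole (s+50): 50 + j50 → |·| = √(50²+50²) = √5000 ≈ 70.711, ∠ = arctan(50/50) ≈ 45.00°
pole (s+80): 80 + j50 → |·| = √(80²+50²) = √8900 ≈ 94.34, ∠ = arctan(50/80) ≈ 32.01°
pole (s+779): 779 + j50 → |·| = √(779²+50²) = √609341 ≈ 780.6, ∠ = arctan(50/779) ≈ 3.67°
|T| = 200 · 36801 / 5.2073e+06 ≈ 1.4134
Gain = 20 log₁₀(1.4134) ≈ 3.01 dB
∠T = 90.47° − 80.68° = 9.79°

At s = jω = j80:
zero (s+3): 3 + j80 → |·| = √(3²+80²) = √6409 ≈ 80.056, ∠ = arctan(80/3) ≈ 87.85°
zero (s+733): 733 + j80 → |·| = √(733²+80²) = √543689 ≈ 737.35, ∠ = arctan(80/733) ≈ 6.23°
pole (s+50): 50 + j80 → |·| = √(50²+80²) = √8900 ≈ 94.34, ∠ = arctan(80/50) ≈ 57.99°
pole (s+80): 80 + j80 → |·| = √(80²+80²) = √12800 ≈ 113.14, ∠ = arctan(80/80) ≈ 45.00°
pole (s+779): 779 + j80 → |·| = √(779²+80²) = √613241 ≈ 783.1, ∠ = arctan(80/779) ≈ 5.86°
|T| = 200 · 59029 / 8.3585e+06 ≈ 1.4124
Gain = 20 log₁₀(1.4124) ≈ 3.00 dB
∠T = 94.08° − 108.85° = -14.77°

ω = 50: 3.0 dB, 9.8°; ω = 80: 3.0 dB, -14.8°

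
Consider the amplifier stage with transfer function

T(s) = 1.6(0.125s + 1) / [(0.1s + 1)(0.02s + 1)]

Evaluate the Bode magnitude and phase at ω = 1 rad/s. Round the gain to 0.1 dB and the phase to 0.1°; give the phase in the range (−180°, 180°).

4.1 dB, 0.3°

At ω = 1 rad/s:
zero (1 + j1·0.125) = 1 + j0.125 → |·| ≈ 1.0078, ∠ ≈ 7.13°
pole (1 + j1·0.1) = 1 + j0.1 → |·| ≈ 1.005, ∠ ≈ 5.71°
pole (1 + j1·0.02) = 1 + j0.02 → |·| ≈ 1.0002, ∠ ≈ 1.15°
|T| = 1.6 · 1.0078 / (1.005 · 1.0002) ≈ 1.6041
Gain = 20 log₁₀(1.6041) ≈ 4.10 dB
∠T = (7.13°) − (5.71° + 1.15°) = 0.27°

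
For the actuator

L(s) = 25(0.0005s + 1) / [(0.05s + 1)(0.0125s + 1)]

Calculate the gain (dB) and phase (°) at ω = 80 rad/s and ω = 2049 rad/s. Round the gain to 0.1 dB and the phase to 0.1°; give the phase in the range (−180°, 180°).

At ω = 80 rad/s:
zero (1 + j80·0.0005) = 1 + j0.04 → |·| ≈ 1.0008, ∠ ≈ 2.29°
pole (1 + j80·0.05) = 1 + j4 → |·| ≈ 4.1231, ∠ ≈ 75.96°
pole (1 + j80·0.0125) = 1 + j1 → |·| ≈ 1.4142, ∠ ≈ 45.00°
|L| = 25 · 1.0008 / (4.1231 · 1.4142) ≈ 4.2909
Gain = 20 log₁₀(4.2909) ≈ 12.65 dB
∠L = (2.29°) − (75.96° + 45.00°) = -118.67°

At ω = 2049 rad/s:
zero (1 + j2049·0.0005) = 1 + j1.0245 → |·| ≈ 1.4316, ∠ ≈ 45.69°
pole (1 + j2049·0.05) = 1 + j102.45 → |·| ≈ 102.45, ∠ ≈ 89.44°
pole (1 + j2049·0.0125) = 1 + j25.6125 → |·| ≈ 25.632, ∠ ≈ 87.76°
|L| = 25 · 1.4316 / (102.45 · 25.632) ≈ 0.013629
Gain = 20 log₁₀(0.013629) ≈ -37.31 dB
∠L = (45.69°) − (89.44° + 87.76°) = -131.51°

ω = 80: 12.7 dB, -118.7°; ω = 2049: -37.3 dB, -131.5°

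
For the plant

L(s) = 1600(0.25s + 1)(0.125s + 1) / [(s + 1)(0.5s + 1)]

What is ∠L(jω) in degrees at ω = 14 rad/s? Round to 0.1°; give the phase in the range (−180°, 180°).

-33.5°

At ω = 14 rad/s:
zero (1 + j14·0.25) = 1 + j3.5 → |·| ≈ 3.6401, ∠ ≈ 74.05°
zero (1 + j14·0.125) = 1 + j1.75 → |·| ≈ 2.0156, ∠ ≈ 60.26°
pole (1 + j14·1) = 1 + j14 → |·| ≈ 14.036, ∠ ≈ 85.91°
pole (1 + j14·0.5) = 1 + j7 → |·| ≈ 7.0711, ∠ ≈ 81.87°
∠L = (74.05° + 60.26°) − (85.91° + 81.87°) = -33.47°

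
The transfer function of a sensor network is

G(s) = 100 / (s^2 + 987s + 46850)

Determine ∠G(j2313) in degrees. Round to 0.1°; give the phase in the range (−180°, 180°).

-156.7°

Substitute s = j2313:
Numerator: 100 = 100 + j0
Denominator: (j2313)^2 + 987(j2313) + 46850 = -5303119 + j2282931
|N| = √(100² + 0²) ≈ 100, ∠N ≈ 0.00°
|D| = √(5303119² + 2282931²) ≈ 5.7736e+06, ∠D ≈ 156.71°
∠G = 0.00° − 156.71° = -156.71°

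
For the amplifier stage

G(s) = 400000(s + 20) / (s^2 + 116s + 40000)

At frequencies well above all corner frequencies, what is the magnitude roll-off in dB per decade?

Each pole contributes −20 dB/decade at high frequency; each zero contributes +20 dB/decade.
Net: 1 zero(s) − 2 pole(s) → -20 dB/decade.

-20 dB/decade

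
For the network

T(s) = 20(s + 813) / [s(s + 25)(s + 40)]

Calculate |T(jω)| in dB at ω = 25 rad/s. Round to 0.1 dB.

At s = jω = j25:
zero (s+813): 813 + j25 → |·| = √(813²+25²) = √661594 ≈ 813.38, ∠ = arctan(25/813) ≈ 1.76°
pole (s+25): 25 + j25 → |·| = √(25²+25²) = √1250 ≈ 35.355, ∠ = arctan(25/25) ≈ 45.00°
pole (s+40): 40 + j25 → |·| = √(40²+25²) = √2225 ≈ 47.17, ∠ = arctan(25/40) ≈ 32.01°
pole at origin: |s| = 25, ∠ = 90.00° (in denominator)
|T| = 20 · 813.38 / 41692 ≈ 0.39019
Gain = 20 log₁₀(0.39019) ≈ -8.17 dB

-8.2 dB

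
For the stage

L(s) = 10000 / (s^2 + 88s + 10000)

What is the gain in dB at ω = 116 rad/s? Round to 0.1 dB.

At s = jω = j116:
quadratic: (j116)² + 88·j116 + 10000 = -3456 + j10208 → |·| ≈ 10777, ∠ ≈ 108.70°
|L| = 10000 / 10777 ≈ 0.9279
Gain = 20 log₁₀(0.9279) ≈ -0.65 dB

-0.7 dB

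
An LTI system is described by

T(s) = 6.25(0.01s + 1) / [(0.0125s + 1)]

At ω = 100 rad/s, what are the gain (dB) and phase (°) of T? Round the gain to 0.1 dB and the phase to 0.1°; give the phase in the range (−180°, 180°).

14.8 dB, -6.3°

At ω = 100 rad/s:
zero (1 + j100·0.01) = 1 + j1 → |·| ≈ 1.4142, ∠ ≈ 45.00°
pole (1 + j100·0.0125) = 1 + j1.25 → |·| ≈ 1.6008, ∠ ≈ 51.34°
|T| = 6.25 · 1.4142 / (1.6008) ≈ 5.5215
Gain = 20 log₁₀(5.5215) ≈ 14.84 dB
∠T = (45.00°) − (51.34°) = -6.34°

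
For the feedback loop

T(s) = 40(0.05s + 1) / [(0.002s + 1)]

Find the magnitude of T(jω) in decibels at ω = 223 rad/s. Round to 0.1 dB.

52.2 dB

At ω = 223 rad/s:
zero (1 + j223·0.05) = 1 + j11.15 → |·| ≈ 11.195, ∠ ≈ 84.88°
pole (1 + j223·0.002) = 1 + j0.446 → |·| ≈ 1.095, ∠ ≈ 24.04°
|T| = 40 · 11.195 / (1.095) ≈ 408.95
Gain = 20 log₁₀(408.95) ≈ 52.23 dB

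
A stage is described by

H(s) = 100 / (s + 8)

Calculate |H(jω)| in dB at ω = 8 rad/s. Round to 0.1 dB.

At s = jω = j8:
pole (s+8): 8 + j8 → |·| = √(8²+8²) = √128 ≈ 11.314, ∠ = arctan(8/8) ≈ 45.00°
|H| = 100 / 11.314 ≈ 8.8386
Gain = 20 log₁₀(8.8386) ≈ 18.93 dB

18.9 dB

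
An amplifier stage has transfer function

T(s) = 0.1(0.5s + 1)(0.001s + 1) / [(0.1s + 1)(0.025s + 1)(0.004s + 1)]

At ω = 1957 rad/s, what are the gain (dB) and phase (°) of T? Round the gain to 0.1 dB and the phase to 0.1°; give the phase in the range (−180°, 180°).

-50.9 dB, -108.4°

At ω = 1957 rad/s:
zero (1 + j1957·0.5) = 1 + j978.5 → |·| ≈ 978.5, ∠ ≈ 89.94°
zero (1 + j1957·0.001) = 1 + j1.957 → |·| ≈ 2.1977, ∠ ≈ 62.93°
pole (1 + j1957·0.1) = 1 + j195.7 → |·| ≈ 195.7, ∠ ≈ 89.71°
pole (1 + j1957·0.025) = 1 + j48.925 → |·| ≈ 48.935, ∠ ≈ 88.83°
pole (1 + j1957·0.004) = 1 + j7.828 → |·| ≈ 7.8916, ∠ ≈ 82.72°
|T| = 0.1 · 978.5 · 2.1977 / (195.7 · 48.935 · 7.8916) ≈ 0.0028455
Gain = 20 log₁₀(0.0028455) ≈ -50.92 dB
∠T = (89.94° + 62.93°) − (89.71° + 88.83° + 82.72°) = -108.39°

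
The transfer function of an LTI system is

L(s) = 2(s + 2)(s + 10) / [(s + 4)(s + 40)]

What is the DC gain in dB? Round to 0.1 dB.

-12.0 dB

L(0) = 2·2·10 / (4·40) = 0.25
20 log₁₀(0.25) ≈ -12.04 dB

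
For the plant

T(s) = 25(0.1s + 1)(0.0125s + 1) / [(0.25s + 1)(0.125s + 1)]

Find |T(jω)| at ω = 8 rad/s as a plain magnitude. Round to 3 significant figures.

At ω = 8 rad/s:
zero (1 + j8·0.1) = 1 + j0.8 → |·| ≈ 1.2806, ∠ ≈ 38.66°
zero (1 + j8·0.0125) = 1 + j0.1 → |·| ≈ 1.005, ∠ ≈ 5.71°
pole (1 + j8·0.25) = 1 + j2 → |·| ≈ 2.2361, ∠ ≈ 63.43°
pole (1 + j8·0.125) = 1 + j1 → |·| ≈ 1.4142, ∠ ≈ 45.00°
|T| = 25 · 1.2806 · 1.005 / (2.2361 · 1.4142) ≈ 10.175

10.2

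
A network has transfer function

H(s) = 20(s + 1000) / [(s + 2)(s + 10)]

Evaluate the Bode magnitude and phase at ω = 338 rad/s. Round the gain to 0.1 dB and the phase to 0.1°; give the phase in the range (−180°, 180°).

-14.7 dB, -159.3°

At s = jω = j338:
zero (s+1000): 1000 + j338 → |·| = √(1000²+338²) = √1114244 ≈ 1055.6, ∠ = arctan(338/1000) ≈ 18.68°
pole (s+2): 2 + j338 → |·| = √(2²+338²) = √114248 ≈ 338.01, ∠ = arctan(338/2) ≈ 89.66°
pole (s+10): 10 + j338 → |·| = √(10²+338²) = √114344 ≈ 338.15, ∠ = arctan(338/10) ≈ 88.31°
|H| = 20 · 1055.6 / 1.143e+05 ≈ 0.18471
Gain = 20 log₁₀(0.18471) ≈ -14.67 dB
∠H = 18.68° − 177.97° = -159.29°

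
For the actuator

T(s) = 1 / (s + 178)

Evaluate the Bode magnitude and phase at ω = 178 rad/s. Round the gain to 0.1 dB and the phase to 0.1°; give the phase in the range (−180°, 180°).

Substitute s = j178:
Numerator: 1 = 1 + j0
Denominator: (j178) + 178 = 178 + j178
|N| = √(1² + 0²) ≈ 1, ∠N ≈ 0.00°
|D| = √(178² + 178²) ≈ 251.73, ∠D ≈ 45.00°
|T| = 1 / 251.73 ≈ 0.0039725
Gain = 20 log₁₀(0.0039725) ≈ -48.02 dB
∠T = 0.00° − 45.00° = -45.00°

-48.0 dB, -45.0°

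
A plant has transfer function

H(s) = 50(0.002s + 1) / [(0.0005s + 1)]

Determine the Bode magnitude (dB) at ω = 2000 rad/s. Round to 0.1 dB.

43.3 dB

At ω = 2000 rad/s:
zero (1 + j2000·0.002) = 1 + j4 → |·| ≈ 4.1231, ∠ ≈ 75.96°
pole (1 + j2000·0.0005) = 1 + j1 → |·| ≈ 1.4142, ∠ ≈ 45.00°
|H| = 50 · 4.1231 / (1.4142) ≈ 145.77
Gain = 20 log₁₀(145.77) ≈ 43.27 dB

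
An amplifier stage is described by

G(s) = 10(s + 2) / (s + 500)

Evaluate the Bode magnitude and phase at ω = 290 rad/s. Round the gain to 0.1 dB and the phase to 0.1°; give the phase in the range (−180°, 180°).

At s = jω = j290:
zero (s+2): 2 + j290 → |·| = √(2²+290²) = √84104 ≈ 290.01, ∠ = arctan(290/2) ≈ 89.60°
pole (s+500): 500 + j290 → |·| = √(500²+290²) = √334100 ≈ 578.01, ∠ = arctan(290/500) ≈ 30.11°
|G| = 10 · 290.01 / 578.01 ≈ 5.0174
Gain = 20 log₁₀(5.0174) ≈ 14.01 dB
∠G = 89.60° − 30.11° = 59.49°

14.0 dB, 59.5°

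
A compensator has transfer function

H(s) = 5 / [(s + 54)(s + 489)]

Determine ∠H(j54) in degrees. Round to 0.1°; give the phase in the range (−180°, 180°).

At s = jω = j54:
pole (s+54): 54 + j54 → |·| = √(54²+54²) = √5832 ≈ 76.368, ∠ = arctan(54/54) ≈ 45.00°
pole (s+489): 489 + j54 → |·| = √(489²+54²) = √242037 ≈ 491.97, ∠ = arctan(54/489) ≈ 6.30°
∠H = 0.00° − 51.30° = -51.30°

-51.3°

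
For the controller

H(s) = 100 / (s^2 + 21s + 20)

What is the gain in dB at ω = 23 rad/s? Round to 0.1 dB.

-16.9 dB

Substitute s = j23:
Numerator: 100 = 100 + j0
Denominator: (j23)^2 + 21(j23) + 20 = -509 + j483
|N| = √(100² + 0²) ≈ 100, ∠N ≈ 0.00°
|D| = √(509² + 483²) ≈ 701.69, ∠D ≈ 136.50°
|H| = 100 / 701.69 ≈ 0.14251
Gain = 20 log₁₀(0.14251) ≈ -16.92 dB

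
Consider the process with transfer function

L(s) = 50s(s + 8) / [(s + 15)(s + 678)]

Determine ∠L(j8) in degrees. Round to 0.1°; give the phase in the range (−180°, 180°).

At s = jω = j8:
zero (s+8): 8 + j8 → |·| = √(8²+8²) = √128 ≈ 11.314, ∠ = arctan(8/8) ≈ 45.00°
zero at origin: s = j8 → |·| = 8, ∠ = 90.00°
pole (s+15): 15 + j8 → |·| = √(15²+8²) = √289 ≈ 17, ∠ = arctan(8/15) ≈ 28.07°
pole (s+678): 678 + j8 → |·| = √(678²+8²) = √459748 ≈ 678.05, ∠ = arctan(8/678) ≈ 0.68°
∠L = 135.00° − 28.75° = 106.25°

106.3°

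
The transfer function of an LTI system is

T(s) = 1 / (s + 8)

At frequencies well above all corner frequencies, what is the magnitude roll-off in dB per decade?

-20 dB/decade

Each pole contributes −20 dB/decade at high frequency; each zero contributes +20 dB/decade.
Net: 0 zero(s) − 1 pole(s) → -20 dB/decade.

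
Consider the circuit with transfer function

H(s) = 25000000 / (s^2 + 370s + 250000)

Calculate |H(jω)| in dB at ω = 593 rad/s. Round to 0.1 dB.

At s = jω = j593:
quadratic: (j593)² + 370·j593 + 250000 = -101649 + j219410 → |·| ≈ 2.4181e+05, ∠ ≈ 114.86°
|H| = 25000000 / 2.4181e+05 ≈ 103.39
Gain = 20 log₁₀(103.39) ≈ 40.29 dB

40.3 dB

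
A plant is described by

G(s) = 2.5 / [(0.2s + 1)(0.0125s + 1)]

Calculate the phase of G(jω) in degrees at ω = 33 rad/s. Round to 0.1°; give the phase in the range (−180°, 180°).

-103.8°

At ω = 33 rad/s:
pole (1 + j33·0.2) = 1 + j6.6 → |·| ≈ 6.6753, ∠ ≈ 81.38°
pole (1 + j33·0.0125) = 1 + j0.4125 → |·| ≈ 1.0817, ∠ ≈ 22.42°
∠G = (0°) − (81.38° + 22.42°) = -103.80°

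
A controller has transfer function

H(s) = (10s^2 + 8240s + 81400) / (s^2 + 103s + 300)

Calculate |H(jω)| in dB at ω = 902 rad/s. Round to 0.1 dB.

22.5 dB

Substitute s = j902:
Numerator: 10(j902)^2 + 8240(j902) + 81400 = -8054640 + j7432480
Denominator: (j902)^2 + 103(j902) + 300 = -813304 + j92906
|N| = √(8054640² + 7432480²) ≈ 1.096e+07, ∠N ≈ 137.30°
|D| = √(813304² + 92906²) ≈ 8.1859e+05, ∠D ≈ 173.48°
|H| = 1.096e+07 / 8.1859e+05 ≈ 13.389
Gain = 20 log₁₀(13.389) ≈ 22.53 dB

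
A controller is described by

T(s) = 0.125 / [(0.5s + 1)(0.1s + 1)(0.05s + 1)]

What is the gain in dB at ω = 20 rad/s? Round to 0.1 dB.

-48.1 dB

At ω = 20 rad/s:
pole (1 + j20·0.5) = 1 + j10 → |·| ≈ 10.05, ∠ ≈ 84.29°
pole (1 + j20·0.1) = 1 + j2 → |·| ≈ 2.2361, ∠ ≈ 63.43°
pole (1 + j20·0.05) = 1 + j1 → |·| ≈ 1.4142, ∠ ≈ 45.00°
|T| = 0.125 · 1 / (10.05 · 2.2361 · 1.4142) ≈ 0.0039332
Gain = 20 log₁₀(0.0039332) ≈ -48.11 dB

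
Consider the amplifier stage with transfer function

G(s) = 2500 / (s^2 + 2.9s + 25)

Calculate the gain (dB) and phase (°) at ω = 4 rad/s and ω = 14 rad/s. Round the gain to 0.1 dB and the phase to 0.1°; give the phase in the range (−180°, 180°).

At s = jω = j4:
quadratic: (j4)² + 2.9·j4 + 25 = 9 + j11.6 → |·| ≈ 14.682, ∠ ≈ 52.19°
|G| = 2500 / 14.682 ≈ 170.28
Gain = 20 log₁₀(170.28) ≈ 44.62 dB
∠G = 0.00° − 52.19° = -52.19°

At s = jω = j14:
quadratic: (j14)² + 2.9·j14 + 25 = -171 + j40.6 → |·| ≈ 175.75, ∠ ≈ 166.64°
|G| = 2500 / 175.75 ≈ 14.225
Gain = 20 log₁₀(14.225) ≈ 23.06 dB
∠G = 0.00° − 166.64° = -166.64°

ω = 4: 44.6 dB, -52.2°; ω = 14: 23.1 dB, -166.6°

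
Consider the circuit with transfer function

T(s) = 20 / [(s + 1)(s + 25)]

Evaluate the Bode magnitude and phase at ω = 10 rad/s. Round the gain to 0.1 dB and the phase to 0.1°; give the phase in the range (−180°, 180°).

At s = jω = j10:
pole (s+1): 1 + j10 → |·| = √(1²+10²) = √101 ≈ 10.05, ∠ = arctan(10/1) ≈ 84.29°
pole (s+25): 25 + j10 → |·| = √(25²+10²) = √725 ≈ 26.926, ∠ = arctan(10/25) ≈ 21.80°
|T| = 20 / 270.61 ≈ 0.073907
Gain = 20 log₁₀(0.073907) ≈ -22.63 dB
∠T = 0.00° − 106.09° = -106.09°

-22.6 dB, -106.1°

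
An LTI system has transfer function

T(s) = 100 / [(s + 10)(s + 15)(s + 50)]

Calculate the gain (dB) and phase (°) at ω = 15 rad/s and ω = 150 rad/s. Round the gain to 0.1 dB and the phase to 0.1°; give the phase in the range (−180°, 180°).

ω = 15: -46.0 dB, -118.0°; ω = 150: -91.1 dB, 118.0°

At s = jω = j15:
pole (s+10): 10 + j15 → |·| = √(10²+15²) = √325 ≈ 18.028, ∠ = arctan(15/10) ≈ 56.31°
pole (s+15): 15 + j15 → |·| = √(15²+15²) = √450 ≈ 21.213, ∠ = arctan(15/15) ≈ 45.00°
pole (s+50): 50 + j15 → |·| = √(50²+15²) = √2725 ≈ 52.202, ∠ = arctan(15/50) ≈ 16.70°
|T| = 100 / 19964 ≈ 0.005009
Gain = 20 log₁₀(0.005009) ≈ -46.00 dB
∠T = 0.00° − 118.01° = -118.01°

At s = jω = j150:
pole (s+10): 10 + j150 → |·| = √(10²+150²) = √22600 ≈ 150.33, ∠ = arctan(150/10) ≈ 86.19°
pole (s+15): 15 + j150 → |·| = √(15²+150²) = √22725 ≈ 150.75, ∠ = arctan(150/15) ≈ 84.29°
pole (s+50): 50 + j150 → |·| = √(50²+150²) = √25000 ≈ 158.11, ∠ = arctan(150/50) ≈ 71.57°
|T| = 100 / 3.5831e+06 ≈ 2.7909e-05
Gain = 20 log₁₀(2.7909e-05) ≈ -91.09 dB
∠T = 0.00° − 242.05° = -242.05° ≡ 117.95° (principal value)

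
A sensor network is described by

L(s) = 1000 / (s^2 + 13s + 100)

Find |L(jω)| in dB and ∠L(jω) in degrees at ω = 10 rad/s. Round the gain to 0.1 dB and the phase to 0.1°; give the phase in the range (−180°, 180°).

17.7 dB, -90.0°

At s = jω = j10:
quadratic: (j10)² + 13·j10 + 100 = 0 + j130 → |·| ≈ 130, ∠ ≈ 90.00°
|L| = 1000 / 130 ≈ 7.6923
Gain = 20 log₁₀(7.6923) ≈ 17.72 dB
∠L = 0.00° − 90.00° = -90.00°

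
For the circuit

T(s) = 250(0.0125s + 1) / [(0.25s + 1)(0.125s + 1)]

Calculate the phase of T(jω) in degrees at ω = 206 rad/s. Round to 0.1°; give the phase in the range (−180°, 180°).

-107.9°

At ω = 206 rad/s:
zero (1 + j206·0.0125) = 1 + j2.575 → |·| ≈ 2.7624, ∠ ≈ 68.78°
pole (1 + j206·0.25) = 1 + j51.5 → |·| ≈ 51.51, ∠ ≈ 88.89°
pole (1 + j206·0.125) = 1 + j25.75 → |·| ≈ 25.769, ∠ ≈ 87.78°
∠T = (68.78°) − (88.89° + 87.78°) = -107.89°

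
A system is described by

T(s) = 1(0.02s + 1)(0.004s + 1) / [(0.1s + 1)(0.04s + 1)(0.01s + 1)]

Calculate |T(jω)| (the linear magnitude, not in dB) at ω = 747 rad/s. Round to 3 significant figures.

0.00280

At ω = 747 rad/s:
zero (1 + j747·0.02) = 1 + j14.94 → |·| ≈ 14.973, ∠ ≈ 86.17°
zero (1 + j747·0.004) = 1 + j2.988 → |·| ≈ 3.1509, ∠ ≈ 71.50°
pole (1 + j747·0.1) = 1 + j74.7 → |·| ≈ 74.707, ∠ ≈ 89.23°
pole (1 + j747·0.04) = 1 + j29.88 → |·| ≈ 29.897, ∠ ≈ 88.08°
pole (1 + j747·0.01) = 1 + j7.47 → |·| ≈ 7.5366, ∠ ≈ 82.38°
|T| = 1 · 14.973 · 3.1509 / (74.707 · 29.897 · 7.5366) ≈ 0.0028027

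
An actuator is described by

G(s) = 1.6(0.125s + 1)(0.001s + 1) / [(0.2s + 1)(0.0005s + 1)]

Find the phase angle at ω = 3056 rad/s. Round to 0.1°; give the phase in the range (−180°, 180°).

15.0°

At ω = 3056 rad/s:
zero (1 + j3056·0.125) = 1 + j382 → |·| ≈ 382, ∠ ≈ 89.85°
zero (1 + j3056·0.001) = 1 + j3.056 → |·| ≈ 3.2155, ∠ ≈ 71.88°
pole (1 + j3056·0.2) = 1 + j611.2 → |·| ≈ 611.2, ∠ ≈ 89.91°
pole (1 + j3056·0.0005) = 1 + j1.528 → |·| ≈ 1.8261, ∠ ≈ 56.80°
∠G = (89.85° + 71.88°) − (89.91° + 56.80°) = 15.02°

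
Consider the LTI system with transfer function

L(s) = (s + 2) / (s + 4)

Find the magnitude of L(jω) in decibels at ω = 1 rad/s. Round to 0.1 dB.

-5.3 dB

Substitute s = j1:
Numerator: (j1) + 2 = 2 + j1
Denominator: (j1) + 4 = 4 + j1
|N| = √(2² + 1²) ≈ 2.2361, ∠N ≈ 26.57°
|D| = √(4² + 1²) ≈ 4.1231, ∠D ≈ 14.04°
|L| = 2.2361 / 4.1231 ≈ 0.54233
Gain = 20 log₁₀(0.54233) ≈ -5.31 dB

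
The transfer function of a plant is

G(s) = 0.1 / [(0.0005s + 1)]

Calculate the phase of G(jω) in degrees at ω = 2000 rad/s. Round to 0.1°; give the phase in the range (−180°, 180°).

At ω = 2000 rad/s:
pole (1 + j2000·0.0005) = 1 + j1 → |·| ≈ 1.4142, ∠ ≈ 45.00°
∠G = (0°) − (45.00°) = -45.00°

-45.0°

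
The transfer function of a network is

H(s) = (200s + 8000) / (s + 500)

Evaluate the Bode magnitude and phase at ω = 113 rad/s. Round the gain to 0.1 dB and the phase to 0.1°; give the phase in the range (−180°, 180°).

33.4 dB, 57.8°

Substitute s = j113:
Numerator: 200(j113) + 8000 = 8000 + j22600
Denominator: (j113) + 500 = 500 + j113
|N| = √(8000² + 22600²) ≈ 23974, ∠N ≈ 70.51°
|D| = √(500² + 113²) ≈ 512.61, ∠D ≈ 12.73°
|H| = 23974 / 512.61 ≈ 46.768
Gain = 20 log₁₀(46.768) ≈ 33.40 dB
∠H = 70.51° − 12.73° = 57.78°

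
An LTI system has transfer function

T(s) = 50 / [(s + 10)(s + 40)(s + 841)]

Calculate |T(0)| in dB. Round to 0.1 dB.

-76.6 dB

T(0) = 50 / (10·40·841) ≈ 0.00014863
20 log₁₀(0.00014863) ≈ -76.56 dB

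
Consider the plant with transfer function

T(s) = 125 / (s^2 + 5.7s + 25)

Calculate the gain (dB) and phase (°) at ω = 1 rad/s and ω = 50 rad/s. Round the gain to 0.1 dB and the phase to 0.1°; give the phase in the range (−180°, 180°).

ω = 1: 14.1 dB, -13.4°; ω = 50: -26.0 dB, -173.4°

At s = jω = j1:
quadratic: (j1)² + 5.7·j1 + 25 = 24 + j5.7 → |·| ≈ 24.668, ∠ ≈ 13.36°
|T| = 125 / 24.668 ≈ 5.0673
Gain = 20 log₁₀(5.0673) ≈ 14.10 dB
∠T = 0.00° − 13.36° = -13.36°

At s = jω = j50:
quadratic: (j50)² + 5.7·j50 + 25 = -2475 + j285 → |·| ≈ 2491.4, ∠ ≈ 173.43°
|T| = 125 / 2491.4 ≈ 0.050173
Gain = 20 log₁₀(0.050173) ≈ -25.99 dB
∠T = 0.00° − 173.43° = -173.43°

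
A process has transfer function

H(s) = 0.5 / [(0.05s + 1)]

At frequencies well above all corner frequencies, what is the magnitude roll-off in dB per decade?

Each pole contributes −20 dB/decade at high frequency; each zero contributes +20 dB/decade.
Net: 0 zero(s) − 1 pole(s) → -20 dB/decade.

-20 dB/decade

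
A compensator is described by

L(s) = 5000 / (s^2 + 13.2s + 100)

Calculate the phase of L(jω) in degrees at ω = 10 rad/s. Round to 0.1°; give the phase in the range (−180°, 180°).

At s = jω = j10:
quadratic: (j10)² + 13.2·j10 + 100 = 0 + j132 → |·| ≈ 132, ∠ ≈ 90.00°
∠L = 0.00° − 90.00° = -90.00°

-90.0°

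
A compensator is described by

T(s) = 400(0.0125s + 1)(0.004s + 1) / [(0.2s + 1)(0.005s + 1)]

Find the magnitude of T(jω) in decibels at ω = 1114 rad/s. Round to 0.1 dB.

At ω = 1114 rad/s:
zero (1 + j1114·0.0125) = 1 + j13.925 → |·| ≈ 13.961, ∠ ≈ 85.89°
zero (1 + j1114·0.004) = 1 + j4.456 → |·| ≈ 4.5668, ∠ ≈ 77.35°
pole (1 + j1114·0.2) = 1 + j222.8 → |·| ≈ 222.8, ∠ ≈ 89.74°
pole (1 + j1114·0.005) = 1 + j5.57 → |·| ≈ 5.6591, ∠ ≈ 79.82°
|T| = 400 · 13.961 · 4.5668 / (222.8 · 5.6591) ≈ 20.227
Gain = 20 log₁₀(20.227) ≈ 26.12 dB

26.1 dB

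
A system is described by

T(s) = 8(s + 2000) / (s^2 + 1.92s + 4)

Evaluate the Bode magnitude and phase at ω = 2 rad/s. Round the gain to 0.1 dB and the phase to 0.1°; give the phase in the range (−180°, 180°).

At s = jω = j2:
zero (s+2000): 2000 + j2 → |·| = √(2000²+2²) = √4000004 ≈ 2000, ∠ = arctan(2/2000) ≈ 0.06°
quadratic: (j2)² + 1.92·j2 + 4 = 0 + j3.84 → |·| ≈ 3.84, ∠ ≈ 90.00°
|T| = 8 · 2000 / 3.84 ≈ 4166.7
Gain = 20 log₁₀(4166.7) ≈ 72.40 dB
∠T = 0.06° − 90.00° = -89.94°

72.4 dB, -89.9°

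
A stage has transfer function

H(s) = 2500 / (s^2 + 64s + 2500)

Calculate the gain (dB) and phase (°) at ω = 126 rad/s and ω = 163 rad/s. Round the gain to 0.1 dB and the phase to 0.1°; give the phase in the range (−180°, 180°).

At s = jω = j126:
quadratic: (j126)² + 64·j126 + 2500 = -13376 + j8064 → |·| ≈ 15619, ∠ ≈ 148.92°
|H| = 2500 / 15619 ≈ 0.16006
Gain = 20 log₁₀(0.16006) ≈ -15.91 dB
∠H = 0.00° − 148.92° = -148.92°

At s = jω = j163:
quadratic: (j163)² + 64·j163 + 2500 = -24069 + j10432 → |·| ≈ 26232, ∠ ≈ 156.57°
|H| = 2500 / 26232 ≈ 0.095303
Gain = 20 log₁₀(0.095303) ≈ -20.42 dB
∠H = 0.00° − 156.57° = -156.57°

ω = 126: -15.9 dB, -148.9°; ω = 163: -20.4 dB, -156.6°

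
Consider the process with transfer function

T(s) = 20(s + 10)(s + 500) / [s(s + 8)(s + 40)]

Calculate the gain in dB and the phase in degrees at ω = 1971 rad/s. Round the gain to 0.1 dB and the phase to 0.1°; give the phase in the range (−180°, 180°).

-39.6 dB, -103.1°

At s = jω = j1971:
zero (s+10): 10 + j1971 → |·| = √(10²+1971²) = √3884941 ≈ 1971, ∠ = arctan(1971/10) ≈ 89.71°
zero (s+500): 500 + j1971 → |·| = √(500²+1971²) = √4134841 ≈ 2033.4, ∠ = arctan(1971/500) ≈ 75.77°
pole (s+8): 8 + j1971 → |·| = √(8²+1971²) = √3884905 ≈ 1971, ∠ = arctan(1971/8) ≈ 89.77°
pole (s+40): 40 + j1971 → |·| = √(40²+1971²) = √3886441 ≈ 1971.4, ∠ = arctan(1971/40) ≈ 88.84°
pole at origin: |s| = 1971, ∠ = 90.00° (in denominator)
|T| = 20 · 4.0078e+06 / 7.6586e+09 ≈ 0.010466
Gain = 20 log₁₀(0.010466) ≈ -39.60 dB
∠T = 165.48° − 268.61° = -103.13°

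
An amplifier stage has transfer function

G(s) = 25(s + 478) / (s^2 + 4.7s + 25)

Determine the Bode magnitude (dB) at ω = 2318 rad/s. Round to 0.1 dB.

-39.2 dB

At s = jω = j2318:
zero (s+478): 478 + j2318 → |·| = √(478²+2318²) = √5601608 ≈ 2366.8, ∠ = arctan(2318/478) ≈ 78.35°
quadratic: (j2318)² + 4.7·j2318 + 25 = -5373099 + j10894.6 → |·| ≈ 5.3731e+06, ∠ ≈ 179.88°
|G| = 25 · 2366.8 / 5.3731e+06 ≈ 0.011012
Gain = 20 log₁₀(0.011012) ≈ -39.16 dB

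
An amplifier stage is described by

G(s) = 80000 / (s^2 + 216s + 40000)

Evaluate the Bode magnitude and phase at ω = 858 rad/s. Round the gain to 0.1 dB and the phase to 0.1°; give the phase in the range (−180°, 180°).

At s = jω = j858:
quadratic: (j858)² + 216·j858 + 40000 = -696164 + j185328 → |·| ≈ 7.2041e+05, ∠ ≈ 165.09°
|G| = 80000 / 7.2041e+05 ≈ 0.11105
Gain = 20 log₁₀(0.11105) ≈ -19.09 dB
∠G = 0.00° − 165.09° = -165.09°

-19.1 dB, -165.1°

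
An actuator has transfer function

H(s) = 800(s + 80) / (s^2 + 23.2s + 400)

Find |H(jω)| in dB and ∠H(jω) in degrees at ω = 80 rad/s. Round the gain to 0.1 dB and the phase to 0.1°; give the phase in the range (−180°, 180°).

23.2 dB, -117.8°

At s = jω = j80:
zero (s+80): 80 + j80 → |·| = √(80²+80²) = √12800 ≈ 113.14, ∠ = arctan(80/80) ≈ 45.00°
quadratic: (j80)² + 23.2·j80 + 400 = -6000 + j1856 → |·| ≈ 6280.5, ∠ ≈ 162.81°
|H| = 800 · 113.14 / 6280.5 ≈ 14.412
Gain = 20 log₁₀(14.412) ≈ 23.17 dB
∠H = 45.00° − 162.81° = -117.81°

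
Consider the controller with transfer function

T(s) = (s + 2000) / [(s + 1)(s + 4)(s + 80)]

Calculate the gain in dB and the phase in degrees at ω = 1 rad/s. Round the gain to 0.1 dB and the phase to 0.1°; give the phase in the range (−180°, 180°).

At s = jω = j1:
zero (s+2000): 2000 + j1 → |·| = √(2000²+1²) = √4000001 ≈ 2000, ∠ = arctan(1/2000) ≈ 0.03°
pole (s+1): 1 + j1 → |·| = √(1²+1²) = √2 ≈ 1.4142, ∠ = arctan(1/1) ≈ 45.00°
pole (s+4): 4 + j1 → |·| = √(4²+1²) = √17 ≈ 4.1231, ∠ = arctan(1/4) ≈ 14.04°
pole (s+80): 80 + j1 → |·| = √(80²+1²) = √6401 ≈ 80.006, ∠ = arctan(1/80) ≈ 0.72°
|T| = 1 · 2000 / 466.51 ≈ 4.2872
Gain = 20 log₁₀(4.2872) ≈ 12.64 dB
∠T = 0.03° − 59.76° = -59.73°

12.6 dB, -59.7°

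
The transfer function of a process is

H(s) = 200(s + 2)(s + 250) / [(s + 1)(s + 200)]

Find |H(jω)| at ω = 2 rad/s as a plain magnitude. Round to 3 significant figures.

316

At s = jω = j2:
zero (s+2): 2 + j2 → |·| = √(2²+2²) = √8 ≈ 2.8284, ∠ = arctan(2/2) ≈ 45.00°
zero (s+250): 250 + j2 → |·| = √(250²+2²) = √62504 ≈ 250.01, ∠ = arctan(2/250) ≈ 0.46°
pole (s+1): 1 + j2 → |·| = √(1²+2²) = √5 ≈ 2.2361, ∠ = arctan(2/1) ≈ 63.43°
pole (s+200): 200 + j2 → |·| = √(200²+2²) = √40004 ≈ 200.01, ∠ = arctan(2/200) ≈ 0.57°
|H| = 200 · 707.13 / 447.24 ≈ 316.22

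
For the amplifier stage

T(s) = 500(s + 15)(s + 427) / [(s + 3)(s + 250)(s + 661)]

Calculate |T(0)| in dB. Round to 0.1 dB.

16.2 dB

T(0) = 500·15·427 / (3·250·661) ≈ 6.4599
20 log₁₀(6.4599) ≈ 16.20 dB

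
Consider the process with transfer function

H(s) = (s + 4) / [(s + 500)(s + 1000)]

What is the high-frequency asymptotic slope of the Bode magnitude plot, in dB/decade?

-20 dB/decade

Each pole contributes −20 dB/decade at high frequency; each zero contributes +20 dB/decade.
Net: 1 zero(s) − 2 pole(s) → -20 dB/decade.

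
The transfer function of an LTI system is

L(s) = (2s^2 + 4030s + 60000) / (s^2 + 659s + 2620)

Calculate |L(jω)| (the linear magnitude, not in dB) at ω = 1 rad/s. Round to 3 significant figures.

22.3

Substitute s = j1:
Numerator: 2(j1)^2 + 4030(j1) + 60000 = 59998 + j4030
Denominator: (j1)^2 + 659(j1) + 2620 = 2619 + j659
|N| = √(59998² + 4030²) ≈ 60133, ∠N ≈ 3.84°
|D| = √(2619² + 659²) ≈ 2700.6, ∠D ≈ 14.12°
|L| = 60133 / 2700.6 ≈ 22.267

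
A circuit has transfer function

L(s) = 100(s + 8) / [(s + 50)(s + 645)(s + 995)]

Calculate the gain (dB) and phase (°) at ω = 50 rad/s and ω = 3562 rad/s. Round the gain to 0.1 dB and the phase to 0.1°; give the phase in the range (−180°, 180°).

At s = jω = j50:
zero (s+8): 8 + j50 → |·| = √(8²+50²) = √2564 ≈ 50.636, ∠ = arctan(50/8) ≈ 80.91°
pole (s+50): 50 + j50 → |·| = √(50²+50²) = √5000 ≈ 70.711, ∠ = arctan(50/50) ≈ 45.00°
pole (s+645): 645 + j50 → |·| = √(645²+50²) = √418525 ≈ 646.94, ∠ = arctan(50/645) ≈ 4.43°
pole (s+995): 995 + j50 → |·| = √(995²+50²) = √992525 ≈ 996.26, ∠ = arctan(50/995) ≈ 2.88°
|L| = 100 · 50.636 / 4.5575e+07 ≈ 0.0001111
Gain = 20 log₁₀(0.0001111) ≈ -79.09 dB
∠L = 80.91° − 52.31° = 28.60°

At s = jω = j3562:
zero (s+8): 8 + j3562 → |·| = √(8²+3562²) = √12687908 ≈ 3562, ∠ = arctan(3562/8) ≈ 89.87°
pole (s+50): 50 + j3562 → |·| = √(50²+3562²) = √12690344 ≈ 3562.4, ∠ = arctan(3562/50) ≈ 89.20°
pole (s+645): 645 + j3562 → |·| = √(645²+3562²) = √13103869 ≈ 3619.9, ∠ = arctan(3562/645) ≈ 79.74°
pole (s+995): 995 + j3562 → |·| = √(995²+3562²) = √13677869 ≈ 3698.4, ∠ = arctan(3562/995) ≈ 74.39°
|L| = 100 · 3562 / 4.7693e+10 ≈ 7.4686e-06
Gain = 20 log₁₀(7.4686e-06) ≈ -102.54 dB
∠L = 89.87° − 243.33° = -153.46°

ω = 50: -79.1 dB, 28.6°; ω = 3562: -102.5 dB, -153.5°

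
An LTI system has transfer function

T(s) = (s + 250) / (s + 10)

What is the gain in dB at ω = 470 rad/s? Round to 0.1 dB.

Substitute s = j470:
Numerator: (j470) + 250 = 250 + j470
Denominator: (j470) + 10 = 10 + j470
|N| = √(250² + 470²) ≈ 532.35, ∠N ≈ 61.99°
|D| = √(10² + 470²) ≈ 470.11, ∠D ≈ 88.78°
|T| = 532.35 / 470.11 ≈ 1.1324
Gain = 20 log₁₀(1.1324) ≈ 1.08 dB

1.1 dB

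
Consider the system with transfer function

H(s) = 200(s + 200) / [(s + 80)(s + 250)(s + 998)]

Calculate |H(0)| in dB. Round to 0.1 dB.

H(0) = 200·200 / (80·250·998) ≈ 0.002004
20 log₁₀(0.002004) ≈ -53.96 dB

-54.0 dB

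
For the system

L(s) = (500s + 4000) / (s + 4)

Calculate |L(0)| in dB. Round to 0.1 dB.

L(0) = 4000 / 4 = 1000
20 log₁₀(1000) ≈ 60.00 dB

60.0 dB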